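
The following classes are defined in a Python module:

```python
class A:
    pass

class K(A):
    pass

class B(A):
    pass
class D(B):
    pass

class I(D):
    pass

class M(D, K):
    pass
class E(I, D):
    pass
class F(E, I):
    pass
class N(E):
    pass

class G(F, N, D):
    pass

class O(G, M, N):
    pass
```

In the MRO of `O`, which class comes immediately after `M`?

L[O] = O + merge(L[G], L[M], L[N], [G M N])
  take G:  [G F N E I D B A object] + [M D B K A object] + [N E I D B A object] + [G M N]
  take F:  [F N E I D B A object] + [M D B K A object] + [N E I D B A object] + [M N]
  take M:  [N E I D B A object] + [M D B K A object] + [N E I D B A object] + [M N]
  take N:  [N E I D B A object] + [D B K A object] + [N E I D B A object] + [N]
  take E:  [E I D B A object] + [D B K A object] + [E I D B A object]
  take I:  [I D B A object] + [D B K A object] + [I D B A object]
  take D:  [D B A object] + [D B K A object] + [D B A object]
  take B:  [B A object] + [B K A object] + [B A object]
  take K:  [A object] + [K A object] + [A object]
  take A:  [A object] + [A object] + [A object]
  take object:  [object] + [object] + [object]
MRO: O G F M N E I D B K A object
M is at position 3; next is N.

N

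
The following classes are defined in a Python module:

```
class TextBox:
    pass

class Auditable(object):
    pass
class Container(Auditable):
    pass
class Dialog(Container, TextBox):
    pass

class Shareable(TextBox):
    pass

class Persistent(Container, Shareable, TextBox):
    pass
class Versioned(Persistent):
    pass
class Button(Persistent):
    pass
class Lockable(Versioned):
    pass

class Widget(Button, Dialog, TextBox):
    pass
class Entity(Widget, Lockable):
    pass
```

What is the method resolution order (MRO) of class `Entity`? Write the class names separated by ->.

Entity -> Widget -> Button -> Lockable -> Versioned -> Persistent -> Dialog -> Container -> Auditable -> Shareable -> TextBox -> object

L[Entity] = Entity + merge(L[Widget], L[Lockable], [Widget Lockable])
  take Widget:  [Widget Button Persistent Dialog Container Auditable Shareable TextBox object] + [Lockable Versioned Persistent Container Auditable Shareable TextBox object] + [Widget Lockable]
  take Button:  [Button Persistent Dialog Container Auditable Shareable TextBox object] + [Lockable Versioned Persistent Container Auditable Shareable TextBox object] + [Lockable]
  take Lockable:  [Persistent Dialog Container Auditable Shareable TextBox object] + [Lockable Versioned Persistent Container Auditable Shareable TextBox object] + [Lockable]
  take Versioned:  [Persistent Dialog Container Auditable Shareable TextBox object] + [Versioned Persistent Container Auditable Shareable TextBox object]
  take Persistent:  [Persistent Dialog Container Auditable Shareable TextBox object] + [Persistent Container Auditable Shareable TextBox object]
  take Dialog:  [Dialog Container Auditable Shareable TextBox object] + [Container Auditable Shareable TextBox object]
  take Container:  [Container Auditable Shareable TextBox object] + [Container Auditable Shareable TextBox object]
  take Auditable:  [Auditable Shareable TextBox object] + [Auditable Shareable TextBox object]
  take Shareable:  [Shareable TextBox object] + [Shareable TextBox object]
  take TextBox:  [TextBox object] + [TextBox object]
  take object:  [object] + [object]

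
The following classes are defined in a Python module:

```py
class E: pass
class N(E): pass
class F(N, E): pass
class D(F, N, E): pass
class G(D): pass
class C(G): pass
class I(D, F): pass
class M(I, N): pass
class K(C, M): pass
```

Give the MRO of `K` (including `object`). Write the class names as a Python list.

L[K] = K + merge(L[C], L[M], [C M])
  take C:  [C G D F N E object] + [M I D F N E object] + [C M]
  take G:  [G D F N E object] + [M I D F N E object] + [M]
  take M:  [D F N E object] + [M I D F N E object] + [M]
  take I:  [D F N E object] + [I D F N E object]
  take D:  [D F N E object] + [D F N E object]
  take F:  [F N E object] + [F N E object]
  take N:  [N E object] + [N E object]
  take E:  [E object] + [E object]
  take object:  [object] + [object]

[K, C, G, M, I, D, F, N, E, object]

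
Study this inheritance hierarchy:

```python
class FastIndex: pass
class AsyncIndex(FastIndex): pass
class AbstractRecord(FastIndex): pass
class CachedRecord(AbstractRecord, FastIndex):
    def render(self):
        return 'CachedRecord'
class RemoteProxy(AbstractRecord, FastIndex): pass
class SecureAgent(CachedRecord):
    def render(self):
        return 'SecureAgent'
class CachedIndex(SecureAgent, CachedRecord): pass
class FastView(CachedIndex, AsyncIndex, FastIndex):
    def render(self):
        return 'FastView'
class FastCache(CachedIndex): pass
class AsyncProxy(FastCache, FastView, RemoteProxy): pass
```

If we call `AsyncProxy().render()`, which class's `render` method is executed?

FastView

L[AsyncProxy] = AsyncProxy + merge(L[FastCache], L[FastView], L[RemoteProxy], [FastCache FastView RemoteProxy])
  take FastCache:  [FastCache CachedIndex SecureAgent CachedRecord AbstractRecord FastIndex object] + [FastView CachedIndex SecureAgent CachedRecord AbstractRecord AsyncIndex FastIndex object] + [RemoteProxy AbstractRecord FastIndex object] + [FastCache FastView RemoteProxy]
  take FastView:  [CachedIndex SecureAgent CachedRecord AbstractRecord FastIndex object] + [FastView CachedIndex SecureAgent CachedRecord AbstractRecord AsyncIndex FastIndex object] + [RemoteProxy AbstractRecord FastIndex object] + [FastView RemoteProxy]
  take CachedIndex:  [CachedIndex SecureAgent CachedRecord AbstractRecord FastIndex object] + [CachedIndex SecureAgent CachedRecord AbstractRecord AsyncIndex FastIndex object] + [RemoteProxy AbstractRecord FastIndex object] + [RemoteProxy]
  take SecureAgent:  [SecureAgent CachedRecord AbstractRecord FastIndex object] + [SecureAgent CachedRecord AbstractRecord AsyncIndex FastIndex object] + [RemoteProxy AbstractRecord FastIndex object] + [RemoteProxy]
  take CachedRecord:  [CachedRecord AbstractRecord FastIndex object] + [CachedRecord AbstractRecord AsyncIndex FastIndex object] + [RemoteProxy AbstractRecord FastIndex object] + [RemoteProxy]
  take RemoteProxy:  [AbstractRecord FastIndex object] + [AbstractRecord AsyncIndex FastIndex object] + [RemoteProxy AbstractRecord FastIndex object] + [RemoteProxy]
  take AbstractRecord:  [AbstractRecord FastIndex object] + [AbstractRecord AsyncIndex FastIndex object] + [AbstractRecord FastIndex object]
  take AsyncIndex:  [FastIndex object] + [AsyncIndex FastIndex object] + [FastIndex object]
  take FastIndex:  [FastIndex object] + [FastIndex object] + [FastIndex object]
  take object:  [object] + [object] + [object]
MRO: AsyncProxy FastCache FastView CachedIndex SecureAgent CachedRecord RemoteProxy AbstractRecord AsyncIndex FastIndex object
render is defined in: CachedRecord, FastView, SecureAgent. First along the MRO is FastView.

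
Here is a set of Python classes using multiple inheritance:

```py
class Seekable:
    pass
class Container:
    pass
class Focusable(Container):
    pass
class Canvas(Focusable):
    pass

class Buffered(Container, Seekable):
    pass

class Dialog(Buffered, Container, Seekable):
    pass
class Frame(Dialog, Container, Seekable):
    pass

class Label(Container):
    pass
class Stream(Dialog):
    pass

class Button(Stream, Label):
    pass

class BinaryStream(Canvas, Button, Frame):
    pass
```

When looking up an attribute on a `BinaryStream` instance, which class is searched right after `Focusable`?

L[BinaryStream] = BinaryStream + merge(L[Canvas], L[Button], L[Frame], [Canvas Button Frame])
  take Canvas:  [Canvas Focusable Container object] + [Button Stream Dialog Buffered Label Container Seekable object] + [Frame Dialog Buffered Container Seekable object] + [Canvas Button Frame]
  take Focusable:  [Focusable Container object] + [Button Stream Dialog Buffered Label Container Seekable object] + [Frame Dialog Buffered Container Seekable object] + [Button Frame]
  take Button:  [Container object] + [Button Stream Dialog Buffered Label Container Seekable object] + [Frame Dialog Buffered Container Seekable object] + [Button Frame]
  take Stream:  [Container object] + [Stream Dialog Buffered Label Container Seekable object] + [Frame Dialog Buffered Container Seekable object] + [Frame]
  take Frame:  [Container object] + [Dialog Buffered Label Container Seekable object] + [Frame Dialog Buffered Container Seekable object] + [Frame]
  take Dialog:  [Container object] + [Dialog Buffered Label Container Seekable object] + [Dialog Buffered Container Seekable object]
  take Buffered:  [Container object] + [Buffered Label Container Seekable object] + [Buffered Container Seekable object]
  take Label:  [Container object] + [Label Container Seekable object] + [Container Seekable object]
  take Container:  [Container object] + [Container Seekable object] + [Container Seekable object]
  take Seekable:  [object] + [Seekable object] + [Seekable object]
  take object:  [object] + [object] + [object]
MRO: BinaryStream Canvas Focusable Button Stream Frame Dialog Buffered Label Container Seekable object
Focusable is at position 2; next is Button.

Button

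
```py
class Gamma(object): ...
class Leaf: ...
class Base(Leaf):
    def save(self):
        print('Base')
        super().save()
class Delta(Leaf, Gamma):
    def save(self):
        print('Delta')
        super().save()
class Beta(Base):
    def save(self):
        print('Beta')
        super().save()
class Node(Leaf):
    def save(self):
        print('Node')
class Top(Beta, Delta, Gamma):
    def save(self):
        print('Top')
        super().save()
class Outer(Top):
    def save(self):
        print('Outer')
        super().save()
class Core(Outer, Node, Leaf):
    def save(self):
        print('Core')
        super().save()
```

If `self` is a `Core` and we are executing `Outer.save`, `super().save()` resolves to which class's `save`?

Top

L[Core] = Core + merge(L[Outer], L[Node], L[Leaf], [Outer Node Leaf])
  take Outer:  [Outer Top Beta Base Delta Leaf Gamma object] + [Node Leaf object] + [Leaf object] + [Outer Node Leaf]
  take Top:  [Top Beta Base Delta Leaf Gamma object] + [Node Leaf object] + [Leaf object] + [Node Leaf]
  take Beta:  [Beta Base Delta Leaf Gamma object] + [Node Leaf object] + [Leaf object] + [Node Leaf]
  take Base:  [Base Delta Leaf Gamma object] + [Node Leaf object] + [Leaf object] + [Node Leaf]
  take Delta:  [Delta Leaf Gamma object] + [Node Leaf object] + [Leaf object] + [Node Leaf]
  take Node:  [Leaf Gamma object] + [Node Leaf object] + [Leaf object] + [Node Leaf]
  take Leaf:  [Leaf Gamma object] + [Leaf object] + [Leaf object] + [Leaf]
  take Gamma:  [Gamma object] + [object] + [object]
  take object:  [object] + [object] + [object]
MRO: Core Outer Top Beta Base Delta Node Leaf Gamma object
super() in Outer.save on a Core instance goes to the class after Outer in Core's MRO: Top.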